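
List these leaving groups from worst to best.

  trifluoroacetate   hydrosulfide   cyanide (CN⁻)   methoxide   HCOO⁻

methoxide < cyanide (CN⁻) < hydrosulfide < HCOO⁻ < trifluoroacetate

A good leaving group is a weak base: the lower the pKₐ of its conjugate acid, the more readily it departs.
trifluoroacetate: pKₐ(CF₃COOH) ≈ 0.2 — strongly electron-withdrawing CF₃ stabilises the carboxylate
HCOO⁻: pKₐ(HCOOH) ≈ 3.8 — resonance-stabilised carboxylate
hydrosulfide: pKₐ(H₂S) ≈ 7
cyanide (CN⁻): pKₐ(HCN) ≈ 9.2
methoxide: pKₐ(CH₃OH) ≈ 15.5 — strong base; alkoxides do not leave unassisted
Reversing gives the worst-to-best order requested.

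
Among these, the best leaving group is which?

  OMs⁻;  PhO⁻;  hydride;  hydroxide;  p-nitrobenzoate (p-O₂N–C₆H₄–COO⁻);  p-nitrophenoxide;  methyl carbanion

OMs⁻: pKₐ(CH₃SO₃H (MsOH)) ≈ -1.9
p-nitrobenzoate (p-O₂N–C₆H₄–COO⁻): pKₐ(p-nitrobenzoic acid) ≈ 3.4
p-nitrophenoxide: pKₐ(p-nitrophenol) ≈ 7.2
PhO⁻: pKₐ(C₆H₅OH (phenol)) ≈ 10
hydroxide: pKₐ(H₂O) ≈ 15.7
hydride: pKₐ(H₂) ≈ 36
methyl carbanion: pKₐ(CH₄) ≈ 48

OMs⁻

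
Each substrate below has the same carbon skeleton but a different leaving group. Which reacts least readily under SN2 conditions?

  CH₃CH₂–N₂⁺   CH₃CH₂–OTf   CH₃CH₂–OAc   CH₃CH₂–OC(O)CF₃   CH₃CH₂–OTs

CH₃CH₂–OAc

Same R in every case — rank the leaving groups.
Rank by basicity of the departing species: weakest base leaves most easily.
CH₃CH₂–N₂⁺ loses N₂: no meaningful conjugate acid; N₂ departs as an exceptionally stable neutral molecule
CH₃CH₂–OTf loses OTf⁻: pKₐ(CF₃SO₃H (triflic acid)) ≈ -14
CH₃CH₂–OTs loses OTs⁻: pKₐ(p-CH₃C₆H₄SO₃H (TsOH)) ≈ -2.8
CH₃CH₂–OC(O)CF₃ loses CF₃COO⁻: pKₐ(CF₃COOH) ≈ 0.2
CH₃CH₂–OAc loses AcO⁻: pKₐ(CH₃COOH) ≈ 4.8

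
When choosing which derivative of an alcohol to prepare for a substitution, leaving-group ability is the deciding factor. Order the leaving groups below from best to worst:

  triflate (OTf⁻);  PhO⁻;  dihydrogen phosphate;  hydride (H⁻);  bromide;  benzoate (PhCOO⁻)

triflate (OTf⁻) > bromide > dihydrogen phosphate > benzoate (PhCOO⁻) > PhO⁻ > hydride (H⁻)

triflate (OTf⁻): pKₐ(CF₃SO₃H (triflic acid)) ≈ -14
bromide: pKₐ(HBr) ≈ -9
dihydrogen phosphate: pKₐ(H₃PO₄) ≈ 2.1
benzoate (PhCOO⁻): pKₐ(C₆H₅COOH) ≈ 4.2
PhO⁻: pKₐ(C₆H₅OH (phenol)) ≈ 10
hydride (H⁻): pKₐ(H₂) ≈ 36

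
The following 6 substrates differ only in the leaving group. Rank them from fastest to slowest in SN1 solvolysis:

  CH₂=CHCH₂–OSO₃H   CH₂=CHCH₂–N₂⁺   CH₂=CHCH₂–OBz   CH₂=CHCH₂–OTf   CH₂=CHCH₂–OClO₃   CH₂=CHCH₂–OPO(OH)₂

CH₂=CHCH₂–N₂⁺ > CH₂=CHCH₂–OTf > CH₂=CHCH₂–OClO₃ > CH₂=CHCH₂–OSO₃H > CH₂=CHCH₂–OPO(OH)₂ > CH₂=CHCH₂–OBz

With the same alkyl group throughout, only the leaving group differentiates the rates.
The more stable X⁻ (or X) is on its own — i.e. the weaker a base it is — the better a leaving group it makes.
CH₂=CHCH₂–N₂⁺ loses N₂: no meaningful conjugate acid; N₂ departs as an exceptionally stable neutral molecule
CH₂=CHCH₂–OTf loses OTf⁻: pKₐ(CF₃SO₃H (triflic acid)) ≈ -14
CH₂=CHCH₂–OClO₃ loses ClO₄⁻: pKₐ(HClO₄) ≈ -10
CH₂=CHCH₂–OSO₃H loses HSO₄⁻: pKₐ(H₂SO₄) ≈ -3
CH₂=CHCH₂–OPO(OH)₂ loses H₂PO₄⁻: pKₐ(H₃PO₄) ≈ 2.1
CH₂=CHCH₂–OBz loses PhCOO⁻: pKₐ(C₆H₅COOH) ≈ 4.2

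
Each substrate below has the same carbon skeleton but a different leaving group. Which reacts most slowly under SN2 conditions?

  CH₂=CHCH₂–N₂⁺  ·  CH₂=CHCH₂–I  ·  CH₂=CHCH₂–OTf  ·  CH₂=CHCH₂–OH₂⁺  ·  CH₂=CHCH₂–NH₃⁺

With the same alkyl group throughout, only the leaving group differentiates the rates.
A good leaving group is a weak base: the lower the pKₐ of its conjugate acid, the more readily it departs.
CH₂=CHCH₂–N₂⁺ loses N₂: no meaningful conjugate acid; N₂ departs as an exceptionally stable neutral molecule
CH₂=CHCH₂–OTf loses OTf⁻: pKₐ(CF₃SO₃H (triflic acid)) ≈ -14
CH₂=CHCH₂–I loses I⁻: pKₐ(HI) ≈ -10
CH₂=CHCH₂–OH₂⁺ loses H₂O: pKₐ(H₃O⁺) ≈ -1.7
CH₂=CHCH₂–NH₃⁺ loses NH₃: pKₐ(NH₄⁺) ≈ 9.2

CH₂=CHCH₂–NH₃⁺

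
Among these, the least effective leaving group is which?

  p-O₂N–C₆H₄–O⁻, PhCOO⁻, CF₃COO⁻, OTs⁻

p-O₂N–C₆H₄–O⁻

Rank by basicity of the departing species: weakest base leaves most easily.
OTs⁻: pKₐ(p-CH₃C₆H₄SO₃H (TsOH)) ≈ -2.8
CF₃COO⁻: pKₐ(CF₃COOH) ≈ 0.2
PhCOO⁻: pKₐ(C₆H₅COOH) ≈ 4.2
p-O₂N–C₆H₄–O⁻: pKₐ(p-nitrophenol) ≈ 7.2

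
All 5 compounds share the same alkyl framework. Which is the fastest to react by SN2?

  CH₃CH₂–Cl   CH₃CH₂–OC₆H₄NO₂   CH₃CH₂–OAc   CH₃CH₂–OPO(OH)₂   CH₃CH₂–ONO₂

CH₃CH₂–Cl

Identical carbon frameworks mean the comparison reduces to leaving-group quality.
Leaving-group ability tracks the stability of the departed species; conjugate-acid pKₐ is the usual yardstick (lower pKₐ → better LG).
CH₃CH₂–Cl loses Cl⁻: pKₐ(HCl) ≈ -7
CH₃CH₂–ONO₂ loses NO₃⁻: pKₐ(HNO₃) ≈ -1.3
CH₃CH₂–OPO(OH)₂ loses H₂PO₄⁻: pKₐ(H₃PO₄) ≈ 2.1
CH₃CH₂–OAc loses AcO⁻: pKₐ(CH₃COOH) ≈ 4.8
CH₃CH₂–OC₆H₄NO₂ loses p-O₂N–C₆H₄–O⁻: pKₐ(p-nitrophenol) ≈ 7.2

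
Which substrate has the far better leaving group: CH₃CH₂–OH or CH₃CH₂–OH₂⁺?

CH₃CH₂–OH₂⁺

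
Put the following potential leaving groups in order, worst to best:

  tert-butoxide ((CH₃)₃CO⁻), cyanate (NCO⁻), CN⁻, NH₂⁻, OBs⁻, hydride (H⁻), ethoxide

NH₂⁻ < hydride (H⁻) < tert-butoxide ((CH₃)₃CO⁻) < ethoxide < CN⁻ < cyanate (NCO⁻) < OBs⁻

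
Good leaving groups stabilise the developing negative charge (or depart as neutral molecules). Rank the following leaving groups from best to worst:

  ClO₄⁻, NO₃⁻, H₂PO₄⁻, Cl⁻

The more stable X⁻ (or X) is on its own — i.e. the weaker a base it is — the better a leaving group it makes.
ClO₄⁻: pKₐ(HClO₄) ≈ -10
Cl⁻: pKₐ(HCl) ≈ -7
NO₃⁻: pKₐ(HNO₃) ≈ -1.3 — resonance-delocalised over three oxygens
H₂PO₄⁻: pKₐ(H₃PO₄) ≈ 2.1

ClO₄⁻ > Cl⁻ > NO₃⁻ > H₂PO₄⁻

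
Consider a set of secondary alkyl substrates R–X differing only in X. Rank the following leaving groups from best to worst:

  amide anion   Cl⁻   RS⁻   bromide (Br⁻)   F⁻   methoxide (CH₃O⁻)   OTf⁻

A good leaving group is a weak base: the lower the pKₐ of its conjugate acid, the more readily it departs.
OTf⁻: pKₐ(CF₃SO₃H (triflic acid)) ≈ -14
bromide (Br⁻): pKₐ(HBr) ≈ -9 — weak base; good leaving group
Cl⁻: pKₐ(HCl) ≈ -7 — moderately weak base
F⁻: pKₐ(HF) ≈ 3.2 — small and strongly basic; the poor halide leaving group
RS⁻: pKₐ(RSH (a thiol)) ≈ 10.5 — moderately basic; rarely leaves without activation
methoxide (CH₃O⁻): pKₐ(CH₃OH) ≈ 15.5 — strong base; alkoxides do not leave unassisted
amide anion: pKₐ(NH₃) ≈ 38

OTf⁻ > bromide (Br⁻) > Cl⁻ > F⁻ > RS⁻ > methoxide (CH₃O⁻) > amide anion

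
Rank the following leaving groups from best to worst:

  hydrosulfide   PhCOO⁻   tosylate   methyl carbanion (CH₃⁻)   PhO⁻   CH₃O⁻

tosylate > PhCOO⁻ > hydrosulfide > PhO⁻ > CH₃O⁻ > methyl carbanion (CH₃⁻)

The more stable X⁻ (or X) is on its own — i.e. the weaker a base it is — the better a leaving group it makes.
tosylate: pKₐ(p-CH₃C₆H₄SO₃H (TsOH)) ≈ -2.8
PhCOO⁻: pKₐ(C₆H₅COOH) ≈ 4.2
hydrosulfide: pKₐ(H₂S) ≈ 7
PhO⁻: pKₐ(C₆H₅OH (phenol)) ≈ 10
CH₃O⁻: pKₐ(CH₃OH) ≈ 15.5
methyl carbanion (CH₃⁻): pKₐ(CH₄) ≈ 48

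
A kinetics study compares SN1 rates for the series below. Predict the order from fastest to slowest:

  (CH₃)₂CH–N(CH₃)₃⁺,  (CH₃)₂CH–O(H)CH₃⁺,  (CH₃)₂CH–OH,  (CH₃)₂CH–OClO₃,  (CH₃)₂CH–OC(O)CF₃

(CH₃)₂CH–OClO₃ > (CH₃)₂CH–O(H)CH₃⁺ > (CH₃)₂CH–OC(O)CF₃ > (CH₃)₂CH–N(CH₃)₃⁺ > (CH₃)₂CH–OH

With the same alkyl group throughout, only the leaving group differentiates the rates.
A good leaving group is a weak base: the lower the pKₐ of its conjugate acid, the more readily it departs.
(CH₃)₂CH–OClO₃ loses ClO₄⁻: pKₐ(HClO₄) ≈ -10
(CH₃)₂CH–O(H)CH₃⁺ loses R'OH: pKₐ(R'OH₂⁺) ≈ -2.4
(CH₃)₂CH–OC(O)CF₃ loses CF₃COO⁻: pKₐ(CF₃COOH) ≈ 0.2
(CH₃)₂CH–N(CH₃)₃⁺ loses NR'₃: pKₐ(R'₃NH⁺) ≈ 10.7
(CH₃)₂CH–OH loses OH⁻: pKₐ(H₂O) ≈ 15.7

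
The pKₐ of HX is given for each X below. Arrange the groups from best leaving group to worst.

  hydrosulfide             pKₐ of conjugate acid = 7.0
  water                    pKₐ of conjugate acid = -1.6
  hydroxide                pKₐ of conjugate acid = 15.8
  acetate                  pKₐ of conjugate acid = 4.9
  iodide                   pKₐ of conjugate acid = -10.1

Lower conjugate-acid pKₐ ⇒ weaker base ⇒ better leaving group.
Sorting by the given values: iodide (-10.1), water (-1.6), acetate (4.9), hydrosulfide (7.0), hydroxide (15.8).

iodide > water > acetate > hydrosulfide > hydroxide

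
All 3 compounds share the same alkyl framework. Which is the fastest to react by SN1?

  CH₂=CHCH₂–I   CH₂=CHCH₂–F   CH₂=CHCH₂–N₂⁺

CH₂=CHCH₂–N₂⁺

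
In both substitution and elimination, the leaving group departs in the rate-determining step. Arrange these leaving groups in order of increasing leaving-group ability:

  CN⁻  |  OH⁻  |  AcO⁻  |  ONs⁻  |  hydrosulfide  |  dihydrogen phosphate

OH⁻ < CN⁻ < hydrosulfide < AcO⁻ < dihydrogen phosphate < ONs⁻

ONs⁻: pKₐ(p-O₂NC₆H₄SO₃H) ≈ -3.5 — p-nitro group further stabilises the sulfonate
dihydrogen phosphate: pKₐ(H₃PO₄) ≈ 2.1 — moderate base; biological leaving group after further activation
AcO⁻: pKₐ(CH₃COOH) ≈ 4.8 — resonance-stabilised but still a weak base
hydrosulfide: pKₐ(H₂S) ≈ 7
CN⁻: pKₐ(HCN) ≈ 9.2 — sp carbon stabilises the charge somewhat, but still a poor LG
OH⁻: pKₐ(H₂O) ≈ 15.7
Reversing gives the worst-to-best order requested.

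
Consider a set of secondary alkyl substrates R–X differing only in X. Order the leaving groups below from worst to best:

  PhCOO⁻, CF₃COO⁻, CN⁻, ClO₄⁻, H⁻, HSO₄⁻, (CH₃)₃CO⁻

H⁻ < (CH₃)₃CO⁻ < CN⁻ < PhCOO⁻ < CF₃COO⁻ < HSO₄⁻ < ClO₄⁻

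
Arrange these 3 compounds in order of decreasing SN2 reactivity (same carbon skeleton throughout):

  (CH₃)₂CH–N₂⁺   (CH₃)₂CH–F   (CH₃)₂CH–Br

Identical carbon frameworks mean the comparison reduces to leaving-group quality.
Rank by basicity of the departing species: weakest base leaves most easily.
(CH₃)₂CH–N₂⁺ loses N₂: no meaningful conjugate acid; N₂ departs as an exceptionally stable neutral molecule
(CH₃)₂CH–Br loses Br⁻: pKₐ(HBr) ≈ -9
(CH₃)₂CH–F loses F⁻: pKₐ(HF) ≈ 3.2

(CH₃)₂CH–N₂⁺ > (CH₃)₂CH–Br > (CH₃)₂CH–F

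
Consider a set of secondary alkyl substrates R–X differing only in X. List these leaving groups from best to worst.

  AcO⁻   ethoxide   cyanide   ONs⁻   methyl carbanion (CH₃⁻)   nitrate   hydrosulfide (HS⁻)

ONs⁻ > nitrate > AcO⁻ > hydrosulfide (HS⁻) > cyanide > ethoxide > methyl carbanion (CH₃⁻)

ONs⁻: pKₐ(p-O₂NC₆H₄SO₃H) ≈ -3.5
nitrate: pKₐ(HNO₃) ≈ -1.3
AcO⁻: pKₐ(CH₃COOH) ≈ 4.8
hydrosulfide (HS⁻): pKₐ(H₂S) ≈ 7
cyanide: pKₐ(HCN) ≈ 9.2
ethoxide: pKₐ(CH₃CH₂OH) ≈ 16
methyl carbanion (CH₃⁻): pKₐ(CH₄) ≈ 48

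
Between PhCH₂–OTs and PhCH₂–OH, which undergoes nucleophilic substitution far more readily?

PhCH₂–OTs

From PhCH₂–OH the departing group would be OH⁻ (pKₐ(H₂O) ≈ 15.7). Strong base; essentially never leaves without prior activation.
From PhCH₂–OTs the leaving group is OTs⁻ (pKₐ(p-CH₃C₆H₄SO₃H (TsOH)) ≈ -2.8). Resonance-delocalised arenesulfonate.
(In practice PhCH₂–OTs is made from PhCH₂–OH by treatment with TsCl / pyridine, converting the hydroxyl into a tosylate.)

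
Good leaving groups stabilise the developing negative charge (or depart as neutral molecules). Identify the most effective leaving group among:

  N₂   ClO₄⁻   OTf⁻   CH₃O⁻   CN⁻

A good leaving group is a weak base: the lower the pKₐ of its conjugate acid, the more readily it departs.
N₂: no meaningful conjugate acid; N₂ departs as an exceptionally stable neutral molecule
OTf⁻: pKₐ(CF₃SO₃H (triflic acid)) ≈ -14
ClO₄⁻: pKₐ(HClO₄) ≈ -10
CN⁻: pKₐ(HCN) ≈ 9.2
CH₃O⁻: pKₐ(CH₃OH) ≈ 15.5

N₂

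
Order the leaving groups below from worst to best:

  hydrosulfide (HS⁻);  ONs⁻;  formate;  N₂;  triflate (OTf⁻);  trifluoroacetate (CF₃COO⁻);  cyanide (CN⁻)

cyanide (CN⁻) < hydrosulfide (HS⁻) < formate < trifluoroacetate (CF₃COO⁻) < ONs⁻ < triflate (OTf⁻) < N₂

Leaving-group ability tracks the stability of the departed species; conjugate-acid pKₐ is the usual yardstick (lower pKₐ → better LG).
N₂: no meaningful conjugate acid; N₂ departs as an exceptionally stable neutral molecule
triflate (OTf⁻): pKₐ(CF₃SO₃H (triflic acid)) ≈ -14
ONs⁻: pKₐ(p-O₂NC₆H₄SO₃H) ≈ -3.5
trifluoroacetate (CF₃COO⁻): pKₐ(CF₃COOH) ≈ 0.2
formate: pKₐ(HCOOH) ≈ 3.8
hydrosulfide (HS⁻): pKₐ(H₂S) ≈ 7
cyanide (CN⁻): pKₐ(HCN) ≈ 9.2
Listed from poorest to best leaving group as asked.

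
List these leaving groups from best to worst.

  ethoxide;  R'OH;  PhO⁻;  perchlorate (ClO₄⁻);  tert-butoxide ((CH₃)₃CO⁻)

perchlorate (ClO₄⁻) > R'OH > PhO⁻ > ethoxide > tert-butoxide ((CH₃)₃CO⁻)

The more stable X⁻ (or X) is on its own — i.e. the weaker a base it is — the better a leaving group it makes.
perchlorate (ClO₄⁻): pKₐ(HClO₄) ≈ -10
R'OH: pKₐ(R'OH₂⁺) ≈ -2.4
PhO⁻: pKₐ(C₆H₅OH (phenol)) ≈ 10
ethoxide: pKₐ(CH₃CH₂OH) ≈ 16
tert-butoxide ((CH₃)₃CO⁻): pKₐ(t-BuOH) ≈ 18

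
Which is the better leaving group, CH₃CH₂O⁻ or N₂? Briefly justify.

N₂ is the better leaving group.
N₂ is the ultimate leaving group — it departs as an exceptionally stable neutral molecule, whereas CH₃CH₂O⁻ (pKₐ(CH₃CH₂OH) ≈ 16) is far more basic.

N₂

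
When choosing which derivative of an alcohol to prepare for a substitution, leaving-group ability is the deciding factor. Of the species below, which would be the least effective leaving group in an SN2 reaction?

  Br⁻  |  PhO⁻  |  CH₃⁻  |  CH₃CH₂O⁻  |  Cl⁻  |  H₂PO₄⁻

CH₃⁻

Rank by basicity of the departing species: weakest base leaves most easily.
Br⁻: pKₐ(HBr) ≈ -9
Cl⁻: pKₐ(HCl) ≈ -7
H₂PO₄⁻: pKₐ(H₃PO₄) ≈ 2.1
PhO⁻: pKₐ(C₆H₅OH (phenol)) ≈ 10
CH₃CH₂O⁻: pKₐ(CH₃CH₂OH) ≈ 16
CH₃⁻: pKₐ(CH₄) ≈ 48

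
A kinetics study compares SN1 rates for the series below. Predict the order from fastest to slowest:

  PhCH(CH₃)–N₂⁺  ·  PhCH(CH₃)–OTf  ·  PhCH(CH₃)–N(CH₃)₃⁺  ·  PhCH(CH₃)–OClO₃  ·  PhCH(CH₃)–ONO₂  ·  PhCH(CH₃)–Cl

Same R in every case — rank the leaving groups.
Rank by basicity of the departing species: weakest base leaves most easily.
PhCH(CH₃)–N₂⁺ loses N₂: no meaningful conjugate acid; N₂ departs as an exceptionally stable neutral molecule
PhCH(CH₃)–OTf loses OTf⁻: pKₐ(CF₃SO₃H (triflic acid)) ≈ -14
PhCH(CH₃)–OClO₃ loses ClO₄⁻: pKₐ(HClO₄) ≈ -10
PhCH(CH₃)–Cl loses Cl⁻: pKₐ(HCl) ≈ -7
PhCH(CH₃)–ONO₂ loses NO₃⁻: pKₐ(HNO₃) ≈ -1.3
PhCH(CH₃)–N(CH₃)₃⁺ loses NR'₃: pKₐ(R'₃NH⁺) ≈ 10.7

PhCH(CH₃)–N₂⁺ > PhCH(CH₃)–OTf > PhCH(CH₃)–OClO₃ > PhCH(CH₃)–Cl > PhCH(CH₃)–ONO₂ > PhCH(CH₃)–N(CH₃)₃⁺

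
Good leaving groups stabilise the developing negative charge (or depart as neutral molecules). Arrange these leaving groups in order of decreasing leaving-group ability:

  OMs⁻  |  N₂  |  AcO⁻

N₂ > OMs⁻ > AcO⁻

The more stable X⁻ (or X) is on its own — i.e. the weaker a base it is — the better a leaving group it makes.
N₂: no meaningful conjugate acid; N₂ departs as an exceptionally stable neutral molecule
OMs⁻: pKₐ(CH₃SO₃H (MsOH)) ≈ -1.9
AcO⁻: pKₐ(CH₃COOH) ≈ 4.8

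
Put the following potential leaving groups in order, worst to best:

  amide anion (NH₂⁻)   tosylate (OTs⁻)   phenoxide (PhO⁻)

amide anion (NH₂⁻) < phenoxide (PhO⁻) < tosylate (OTs⁻)

Leaving-group ability tracks the stability of the departed species; conjugate-acid pKₐ is the usual yardstick (lower pKₐ → better LG).
tosylate (OTs⁻): pKₐ(p-CH₃C₆H₄SO₃H (TsOH)) ≈ -2.8 — resonance-delocalised arenesulfonate
phenoxide (PhO⁻): pKₐ(C₆H₅OH (phenol)) ≈ 10
amide anion (NH₂⁻): pKₐ(NH₃) ≈ 38 — extremely strong base; never a leaving group
The question asks for worst first, so the sequence is read in increasing leaving-group ability.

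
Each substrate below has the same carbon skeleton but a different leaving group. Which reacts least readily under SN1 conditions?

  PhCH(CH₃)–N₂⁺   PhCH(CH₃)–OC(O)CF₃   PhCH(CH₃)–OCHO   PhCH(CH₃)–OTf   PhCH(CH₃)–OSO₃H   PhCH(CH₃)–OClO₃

PhCH(CH₃)–OCHO

Same R in every case — rank the leaving groups.
Rank by basicity of the departing species: weakest base leaves most easily.
PhCH(CH₃)–N₂⁺ loses N₂: no meaningful conjugate acid; N₂ departs as an exceptionally stable neutral molecule
PhCH(CH₃)–OTf loses OTf⁻: pKₐ(CF₃SO₃H (triflic acid)) ≈ -14
PhCH(CH₃)–OClO₃ loses ClO₄⁻: pKₐ(HClO₄) ≈ -10
PhCH(CH₃)–OSO₃H loses HSO₄⁻: pKₐ(H₂SO₄) ≈ -3
PhCH(CH₃)–OC(O)CF₃ loses CF₃COO⁻: pKₐ(CF₃COOH) ≈ 0.2
PhCH(CH₃)–OCHO loses HCOO⁻: pKₐ(HCOOH) ≈ 3.8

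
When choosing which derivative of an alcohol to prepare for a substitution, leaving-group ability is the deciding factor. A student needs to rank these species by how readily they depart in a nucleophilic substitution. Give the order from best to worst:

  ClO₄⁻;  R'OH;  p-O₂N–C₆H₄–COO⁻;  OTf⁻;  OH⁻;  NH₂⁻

A good leaving group is a weak base: the lower the pKₐ of its conjugate acid, the more readily it departs.
OTf⁻: pKₐ(CF₃SO₃H (triflic acid)) ≈ -14 — charge spread over three oxygens and a CF₃ group; the premier leaving group in synthesis
ClO₄⁻: pKₐ(HClO₄) ≈ -10 — extremely weak base; rarely used for safety reasons
R'OH: pKₐ(R'OH₂⁺) ≈ -2.4 — neutral; leaves from a protonated ether (an oxonium ion, R–O(H)R'⁺)
p-O₂N–C₆H₄–COO⁻: pKₐ(p-nitrobenzoic acid) ≈ 3.4
OH⁻: pKₐ(H₂O) ≈ 15.7
NH₂⁻: pKₐ(NH₃) ≈ 38 — extremely strong base; never a leaving group

OTf⁻ > ClO₄⁻ > R'OH > p-O₂N–C₆H₄–COO⁻ > OH⁻ > NH₂⁻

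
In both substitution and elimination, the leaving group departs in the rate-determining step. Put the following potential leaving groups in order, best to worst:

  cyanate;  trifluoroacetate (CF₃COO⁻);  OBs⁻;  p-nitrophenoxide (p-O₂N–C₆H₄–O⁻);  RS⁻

OBs⁻ > trifluoroacetate (CF₃COO⁻) > cyanate > p-nitrophenoxide (p-O₂N–C₆H₄–O⁻) > RS⁻

The more stable X⁻ (or X) is on its own — i.e. the weaker a base it is — the better a leaving group it makes.
OBs⁻: pKₐ(p-BrC₆H₄SO₃H) ≈ -2.8
trifluoroacetate (CF₃COO⁻): pKₐ(CF₃COOH) ≈ 0.2
cyanate: pKₐ(HOCN) ≈ 3.5
p-nitrophenoxide (p-O₂N–C₆H₄–O⁻): pKₐ(p-nitrophenol) ≈ 7.2
RS⁻: pKₐ(RSH (a thiol)) ≈ 10.5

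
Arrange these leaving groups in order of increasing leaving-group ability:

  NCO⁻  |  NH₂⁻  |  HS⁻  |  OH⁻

NH₂⁻ < OH⁻ < HS⁻ < NCO⁻

A good leaving group is a weak base: the lower the pKₐ of its conjugate acid, the more readily it departs.
NCO⁻: pKₐ(HOCN) ≈ 3.5
HS⁻: pKₐ(H₂S) ≈ 7
OH⁻: pKₐ(H₂O) ≈ 15.7
NH₂⁻: pKₐ(NH₃) ≈ 38
Listed from poorest to best leaving group as asked.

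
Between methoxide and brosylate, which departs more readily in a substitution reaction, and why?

brosylate is the better leaving group.
pKₐ(p-BrC₆H₄SO₃H) ≈ -2.8 versus pKₐ(CH₃OH) ≈ 15.5: brosylate is the much weaker base.
Arenesulfonate with a p-bromo substituent.

brosylate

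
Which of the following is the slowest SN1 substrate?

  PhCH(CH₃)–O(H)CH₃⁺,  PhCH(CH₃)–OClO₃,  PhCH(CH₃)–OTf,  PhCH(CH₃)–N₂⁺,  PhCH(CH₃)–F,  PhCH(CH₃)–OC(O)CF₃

PhCH(CH₃)–F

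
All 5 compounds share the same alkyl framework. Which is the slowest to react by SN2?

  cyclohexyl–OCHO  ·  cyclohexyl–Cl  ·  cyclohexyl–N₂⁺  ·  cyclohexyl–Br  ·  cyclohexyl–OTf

cyclohexyl–OCHO

Same R in every case — rank the leaving groups.
Rank by basicity of the departing species: weakest base leaves most easily.
cyclohexyl–N₂⁺ loses N₂: no meaningful conjugate acid; N₂ departs as an exceptionally stable neutral molecule
cyclohexyl–OTf loses OTf⁻: pKₐ(CF₃SO₃H (triflic acid)) ≈ -14
cyclohexyl–Br loses Br⁻: pKₐ(HBr) ≈ -9
cyclohexyl–Cl loses Cl⁻: pKₐ(HCl) ≈ -7
cyclohexyl–OCHO loses HCOO⁻: pKₐ(HCOOH) ≈ 3.8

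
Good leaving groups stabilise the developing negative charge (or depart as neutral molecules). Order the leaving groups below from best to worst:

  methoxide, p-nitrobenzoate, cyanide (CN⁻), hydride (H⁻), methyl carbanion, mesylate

mesylate > p-nitrobenzoate > cyanide (CN⁻) > methoxide > hydride (H⁻) > methyl carbanion

Leaving-group ability tracks the stability of the departed species; conjugate-acid pKₐ is the usual yardstick (lower pKₐ → better LG).
mesylate: pKₐ(CH₃SO₃H (MsOH)) ≈ -1.9
p-nitrobenzoate: pKₐ(p-nitrobenzoic acid) ≈ 3.4
cyanide (CN⁻): pKₐ(HCN) ≈ 9.2
methoxide: pKₐ(CH₃OH) ≈ 15.5
hydride (H⁻): pKₐ(H₂) ≈ 36
methyl carbanion: pKₐ(CH₄) ≈ 48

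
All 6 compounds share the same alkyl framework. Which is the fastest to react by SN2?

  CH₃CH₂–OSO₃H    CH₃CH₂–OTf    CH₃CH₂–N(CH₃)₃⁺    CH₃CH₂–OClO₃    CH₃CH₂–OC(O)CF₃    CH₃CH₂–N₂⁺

CH₃CH₂–N₂⁺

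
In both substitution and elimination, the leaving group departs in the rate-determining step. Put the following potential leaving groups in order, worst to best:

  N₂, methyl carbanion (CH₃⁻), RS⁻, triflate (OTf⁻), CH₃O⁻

N₂: no meaningful conjugate acid; N₂ departs as an exceptionally stable neutral molecule
triflate (OTf⁻): pKₐ(CF₃SO₃H (triflic acid)) ≈ -14 — charge spread over three oxygens and a CF₃ group; the premier leaving group in synthesis
RS⁻: pKₐ(RSH (a thiol)) ≈ 10.5
CH₃O⁻: pKₐ(CH₃OH) ≈ 15.5 — strong base; alkoxides do not leave unassisted
methyl carbanion (CH₃⁻): pKₐ(CH₄) ≈ 48 — unstabilised carbanion; the worst conceivable leaving group
The question asks for worst first, so the sequence is read in increasing leaving-group ability.

methyl carbanion (CH₃⁻) < CH₃O⁻ < RS⁻ < triflate (OTf⁻) < N₂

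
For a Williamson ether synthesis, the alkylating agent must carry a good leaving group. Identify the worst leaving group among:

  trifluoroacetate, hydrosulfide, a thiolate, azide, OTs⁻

a thiolate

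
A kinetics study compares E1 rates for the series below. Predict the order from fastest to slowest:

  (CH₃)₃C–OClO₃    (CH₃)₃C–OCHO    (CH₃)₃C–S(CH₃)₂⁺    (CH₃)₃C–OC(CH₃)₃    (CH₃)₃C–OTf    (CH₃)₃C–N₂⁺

Identical carbon frameworks mean the comparison reduces to leaving-group quality.
Rank by basicity of the departing species: weakest base leaves most easily.
(CH₃)₃C–N₂⁺ loses N₂: no meaningful conjugate acid; N₂ departs as an exceptionally stable neutral molecule
(CH₃)₃C–OTf loses OTf⁻: pKₐ(CF₃SO₃H (triflic acid)) ≈ -14
(CH₃)₃C–OClO₃ loses ClO₄⁻: pKₐ(HClO₄) ≈ -10
(CH₃)₃C–S(CH₃)₂⁺ loses SR'₂: pKₐ(R'₂SH⁺) ≈ -7
(CH₃)₃C–OCHO loses HCOO⁻: pKₐ(HCOOH) ≈ 3.8
(CH₃)₃C–OC(CH₃)₃ loses (CH₃)₃CO⁻: pKₐ(t-BuOH) ≈ 18

(CH₃)₃C–N₂⁺ > (CH₃)₃C–OTf > (CH₃)₃C–OClO₃ > (CH₃)₃C–S(CH₃)₂⁺ > (CH₃)₃C–OCHO > (CH₃)₃C–OC(CH₃)₃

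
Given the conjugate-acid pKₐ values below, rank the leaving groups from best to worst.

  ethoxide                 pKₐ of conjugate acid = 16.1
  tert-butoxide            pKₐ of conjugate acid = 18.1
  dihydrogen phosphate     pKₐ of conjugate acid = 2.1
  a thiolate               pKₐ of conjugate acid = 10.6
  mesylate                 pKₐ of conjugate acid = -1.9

mesylate > dihydrogen phosphate > a thiolate > ethoxide > tert-butoxide

Lower conjugate-acid pKₐ ⇒ weaker base ⇒ better leaving group.
Sorting by the given values: mesylate (-1.9), dihydrogen phosphate (2.1), a thiolate (10.6), ethoxide (16.1), tert-butoxide (18.1).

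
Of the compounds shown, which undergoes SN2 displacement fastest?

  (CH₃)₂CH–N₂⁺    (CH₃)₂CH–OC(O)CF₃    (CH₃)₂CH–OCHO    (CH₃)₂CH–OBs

With the same alkyl group throughout, only the leaving group differentiates the rates.
Leaving-group ability tracks the stability of the departed species; conjugate-acid pKₐ is the usual yardstick (lower pKₐ → better LG).
(CH₃)₂CH–N₂⁺ loses N₂: no meaningful conjugate acid; N₂ departs as an exceptionally stable neutral molecule
(CH₃)₂CH–OBs loses OBs⁻: pKₐ(p-BrC₆H₄SO₃H) ≈ -2.8
(CH₃)₂CH–OC(O)CF₃ loses CF₃COO⁻: pKₐ(CF₃COOH) ≈ 0.2
(CH₃)₂CH–OCHO loses HCOO⁻: pKₐ(HCOOH) ≈ 3.8

(CH₃)₂CH–N₂⁺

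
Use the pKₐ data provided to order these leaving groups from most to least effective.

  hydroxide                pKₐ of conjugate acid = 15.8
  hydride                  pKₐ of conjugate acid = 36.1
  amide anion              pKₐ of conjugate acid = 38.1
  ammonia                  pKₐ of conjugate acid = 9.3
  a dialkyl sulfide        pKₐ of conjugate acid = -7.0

Lower conjugate-acid pKₐ ⇒ weaker base ⇒ better leaving group.
Sorting by the given values: a dialkyl sulfide (-7.0), ammonia (9.3), hydroxide (15.8), hydride (36.1), amide anion (38.1).

a dialkyl sulfide > ammonia > hydroxide > hydride > amide anion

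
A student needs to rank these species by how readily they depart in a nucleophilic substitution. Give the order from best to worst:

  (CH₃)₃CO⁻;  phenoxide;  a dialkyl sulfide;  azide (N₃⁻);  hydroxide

a dialkyl sulfide > azide (N₃⁻) > phenoxide > hydroxide > (CH₃)₃CO⁻

a dialkyl sulfide: pKₐ(R'₂SH⁺) ≈ -7 — neutral; leaves from a sulfonium salt (R–SR'₂⁺)
azide (N₃⁻): pKₐ(HN₃) ≈ 4.7
phenoxide: pKₐ(C₆H₅OH (phenol)) ≈ 10 — resonance into the ring helps, but still a poor LG
hydroxide: pKₐ(H₂O) ≈ 15.7
(CH₃)₃CO⁻: pKₐ(t-BuOH) ≈ 18 — bulky, strongly basic alkoxide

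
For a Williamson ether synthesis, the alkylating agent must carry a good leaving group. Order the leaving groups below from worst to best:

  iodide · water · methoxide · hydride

hydride < methoxide < water < iodide

A good leaving group is a weak base: the lower the pKₐ of its conjugate acid, the more readily it departs.
iodide: pKₐ(HI) ≈ -10 — large, highly polarisable; very weak base
water: pKₐ(H₃O⁺) ≈ -1.7
methoxide: pKₐ(CH₃OH) ≈ 15.5
hydride: pKₐ(H₂) ≈ 36 — extremely strong base; leaves only in special hydride-transfer contexts
Reversing gives the worst-to-best order requested.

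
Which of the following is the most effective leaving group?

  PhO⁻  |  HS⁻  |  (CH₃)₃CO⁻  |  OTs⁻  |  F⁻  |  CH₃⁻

A good leaving group is a weak base: the lower the pKₐ of its conjugate acid, the more readily it departs.
OTs⁻: pKₐ(p-CH₃C₆H₄SO₃H (TsOH)) ≈ -2.8
F⁻: pKₐ(HF) ≈ 3.2
HS⁻: pKₐ(H₂S) ≈ 7
PhO⁻: pKₐ(C₆H₅OH (phenol)) ≈ 10
(CH₃)₃CO⁻: pKₐ(t-BuOH) ≈ 18
CH₃⁻: pKₐ(CH₄) ≈ 48

OTs⁻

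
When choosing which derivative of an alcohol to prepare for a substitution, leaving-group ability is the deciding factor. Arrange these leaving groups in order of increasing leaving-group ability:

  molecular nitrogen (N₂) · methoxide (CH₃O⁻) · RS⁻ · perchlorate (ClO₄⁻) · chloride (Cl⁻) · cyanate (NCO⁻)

molecular nitrogen (N₂): no meaningful conjugate acid; N₂ departs as an exceptionally stable neutral molecule
perchlorate (ClO₄⁻): pKₐ(HClO₄) ≈ -10
chloride (Cl⁻): pKₐ(HCl) ≈ -7 — moderately weak base
cyanate (NCO⁻): pKₐ(HOCN) ≈ 3.5
RS⁻: pKₐ(RSH (a thiol)) ≈ 10.5
methoxide (CH₃O⁻): pKₐ(CH₃OH) ≈ 15.5
Listed from poorest to best leaving group as asked.

methoxide (CH₃O⁻) < RS⁻ < cyanate (NCO⁻) < chloride (Cl⁻) < perchlorate (ClO₄⁻) < molecular nitrogen (N₂)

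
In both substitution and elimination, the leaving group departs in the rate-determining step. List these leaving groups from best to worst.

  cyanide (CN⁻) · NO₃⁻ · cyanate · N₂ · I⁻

N₂ > I⁻ > NO₃⁻ > cyanate > cyanide (CN⁻)

Rank by basicity of the departing species: weakest base leaves most easily.
N₂: no meaningful conjugate acid; N₂ departs as an exceptionally stable neutral molecule
I⁻: pKₐ(HI) ≈ -10
NO₃⁻: pKₐ(HNO₃) ≈ -1.3
cyanate: pKₐ(HOCN) ≈ 3.5
cyanide (CN⁻): pKₐ(HCN) ≈ 9.2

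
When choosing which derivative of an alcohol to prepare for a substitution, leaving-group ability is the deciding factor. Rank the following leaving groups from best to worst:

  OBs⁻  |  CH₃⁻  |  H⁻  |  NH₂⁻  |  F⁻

OBs⁻: pKₐ(p-BrC₆H₄SO₃H) ≈ -2.8 — arenesulfonate with a p-bromo substituent
F⁻: pKₐ(HF) ≈ 3.2 — small and strongly basic; the poor halide leaving group
H⁻: pKₐ(H₂) ≈ 36
NH₂⁻: pKₐ(NH₃) ≈ 38
CH₃⁻: pKₐ(CH₄) ≈ 48 — unstabilised carbanion; the worst conceivable leaving group

OBs⁻ > F⁻ > H⁻ > NH₂⁻ > CH₃⁻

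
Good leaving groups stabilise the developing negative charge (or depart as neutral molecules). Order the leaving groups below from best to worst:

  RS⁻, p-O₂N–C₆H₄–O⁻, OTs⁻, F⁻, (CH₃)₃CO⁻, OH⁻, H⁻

OTs⁻ > F⁻ > p-O₂N–C₆H₄–O⁻ > RS⁻ > OH⁻ > (CH₃)₃CO⁻ > H⁻

The more stable X⁻ (or X) is on its own — i.e. the weaker a base it is — the better a leaving group it makes.
OTs⁻: pKₐ(p-CH₃C₆H₄SO₃H (TsOH)) ≈ -2.8
F⁻: pKₐ(HF) ≈ 3.2
p-O₂N–C₆H₄–O⁻: pKₐ(p-nitrophenol) ≈ 7.2
RS⁻: pKₐ(RSH (a thiol)) ≈ 10.5
OH⁻: pKₐ(H₂O) ≈ 15.7
(CH₃)₃CO⁻: pKₐ(t-BuOH) ≈ 18
H⁻: pKₐ(H₂) ≈ 36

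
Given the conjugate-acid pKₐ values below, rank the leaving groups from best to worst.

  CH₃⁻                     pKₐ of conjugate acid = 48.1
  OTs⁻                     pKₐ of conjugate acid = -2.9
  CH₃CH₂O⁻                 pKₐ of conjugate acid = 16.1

Lower conjugate-acid pKₐ ⇒ weaker base ⇒ better leaving group.
Sorting by the given values: OTs⁻ (-2.9), CH₃CH₂O⁻ (16.1), CH₃⁻ (48.1).

OTs⁻ > CH₃CH₂O⁻ > CH₃⁻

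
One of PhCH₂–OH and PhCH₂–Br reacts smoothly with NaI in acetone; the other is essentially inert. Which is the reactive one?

PhCH₂–Br

From PhCH₂–OH the departing group would be OH⁻ (pKₐ(H₂O) ≈ 15.7). Strong base; essentially never leaves without prior activation.
From PhCH₂–Br the leaving group is Br⁻ (pKₐ(HBr) ≈ -9). Weak base; good leaving group.
(In practice PhCH₂–Br is made from PhCH₂–OH by treatment with PBr₃, replacing the hydroxyl with bromide.)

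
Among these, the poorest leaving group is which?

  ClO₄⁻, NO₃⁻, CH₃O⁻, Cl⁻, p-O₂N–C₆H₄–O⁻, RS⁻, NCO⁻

The more stable X⁻ (or X) is on its own — i.e. the weaker a base it is — the better a leaving group it makes.
ClO₄⁻: pKₐ(HClO₄) ≈ -10
Cl⁻: pKₐ(HCl) ≈ -7
NO₃⁻: pKₐ(HNO₃) ≈ -1.3
NCO⁻: pKₐ(HOCN) ≈ 3.5
p-O₂N–C₆H₄–O⁻: pKₐ(p-nitrophenol) ≈ 7.2
RS⁻: pKₐ(RSH (a thiol)) ≈ 10.5
CH₃O⁻: pKₐ(CH₃OH) ≈ 15.5

CH₃O⁻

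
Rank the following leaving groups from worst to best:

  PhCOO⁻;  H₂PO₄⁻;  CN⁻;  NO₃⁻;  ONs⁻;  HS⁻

CN⁻ < HS⁻ < PhCOO⁻ < H₂PO₄⁻ < NO₃⁻ < ONs⁻

Rank by basicity of the departing species: weakest base leaves most easily.
ONs⁻: pKₐ(p-O₂NC₆H₄SO₃H) ≈ -3.5
NO₃⁻: pKₐ(HNO₃) ≈ -1.3
H₂PO₄⁻: pKₐ(H₃PO₄) ≈ 2.1
PhCOO⁻: pKₐ(C₆H₅COOH) ≈ 4.2
HS⁻: pKₐ(H₂S) ≈ 7
CN⁻: pKₐ(HCN) ≈ 9.2
The question asks for worst first, so the sequence is read in increasing leaving-group ability.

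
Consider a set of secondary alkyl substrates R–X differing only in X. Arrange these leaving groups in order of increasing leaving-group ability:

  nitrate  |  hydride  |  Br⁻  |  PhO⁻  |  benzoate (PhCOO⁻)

Br⁻: pKₐ(HBr) ≈ -9
nitrate: pKₐ(HNO₃) ≈ -1.3 — resonance-delocalised over three oxygens
benzoate (PhCOO⁻): pKₐ(C₆H₅COOH) ≈ 4.2
PhO⁻: pKₐ(C₆H₅OH (phenol)) ≈ 10
hydride: pKₐ(H₂) ≈ 36
Reversing gives the worst-to-best order requested.

hydride < PhO⁻ < benzoate (PhCOO⁻) < nitrate < Br⁻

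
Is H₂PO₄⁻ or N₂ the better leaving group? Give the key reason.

N₂

N₂ is the better leaving group.
N₂ is the ultimate leaving group — it departs as an exceptionally stable neutral molecule, whereas H₂PO₄⁻ (pKₐ(H₃PO₄) ≈ 2.1) is far more basic.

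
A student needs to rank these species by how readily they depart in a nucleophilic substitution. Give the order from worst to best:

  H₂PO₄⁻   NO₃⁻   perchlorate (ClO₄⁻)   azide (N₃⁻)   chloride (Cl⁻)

azide (N₃⁻) < H₂PO₄⁻ < NO₃⁻ < chloride (Cl⁻) < perchlorate (ClO₄⁻)

Rank by basicity of the departing species: weakest base leaves most easily.
perchlorate (ClO₄⁻): pKₐ(HClO₄) ≈ -10
chloride (Cl⁻): pKₐ(HCl) ≈ -7 — moderately weak base
NO₃⁻: pKₐ(HNO₃) ≈ -1.3
H₂PO₄⁻: pKₐ(H₃PO₄) ≈ 2.1
azide (N₃⁻): pKₐ(HN₃) ≈ 4.7
The question asks for worst first, so the sequence is read in increasing leaving-group ability.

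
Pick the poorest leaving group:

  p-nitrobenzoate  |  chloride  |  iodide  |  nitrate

iodide: pKₐ(HI) ≈ -10
chloride: pKₐ(HCl) ≈ -7
nitrate: pKₐ(HNO₃) ≈ -1.3
p-nitrobenzoate: pKₐ(p-nitrobenzoic acid) ≈ 3.4

p-nitrobenzoate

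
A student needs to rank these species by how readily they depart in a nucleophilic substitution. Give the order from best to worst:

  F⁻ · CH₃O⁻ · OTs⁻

Leaving-group ability tracks the stability of the departed species; conjugate-acid pKₐ is the usual yardstick (lower pKₐ → better LG).
OTs⁻: pKₐ(p-CH₃C₆H₄SO₃H (TsOH)) ≈ -2.8 — resonance-delocalised arenesulfonate
F⁻: pKₐ(HF) ≈ 3.2
CH₃O⁻: pKₐ(CH₃OH) ≈ 15.5

OTs⁻ > F⁻ > CH₃O⁻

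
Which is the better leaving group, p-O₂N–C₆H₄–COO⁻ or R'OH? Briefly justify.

R'OH

R'OH is the better leaving group.
pKₐ(R'OH₂⁺) ≈ -2.4 versus pKₐ(p-nitrobenzoic acid) ≈ 3.4: R'OH is the much weaker base.
Neutral; leaves from a protonated ether (an oxonium ion, R–O(H)R'⁺).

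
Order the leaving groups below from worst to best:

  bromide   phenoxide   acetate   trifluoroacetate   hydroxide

hydroxide < phenoxide < acetate < trifluoroacetate < bromide

bromide: pKₐ(HBr) ≈ -9
trifluoroacetate: pKₐ(CF₃COOH) ≈ 0.2
acetate: pKₐ(CH₃COOH) ≈ 4.8
phenoxide: pKₐ(C₆H₅OH (phenol)) ≈ 10
hydroxide: pKₐ(H₂O) ≈ 15.7
Listed from poorest to best leaving group as asked.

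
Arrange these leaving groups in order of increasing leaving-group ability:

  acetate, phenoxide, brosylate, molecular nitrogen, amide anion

The more stable X⁻ (or X) is on its own — i.e. the weaker a base it is — the better a leaving group it makes.
molecular nitrogen: no meaningful conjugate acid; N₂ departs as an exceptionally stable neutral molecule
brosylate: pKₐ(p-BrC₆H₄SO₃H) ≈ -2.8 — arenesulfonate with a p-bromo substituent
acetate: pKₐ(CH₃COOH) ≈ 4.8 — resonance-stabilised but still a weak base
phenoxide: pKₐ(C₆H₅OH (phenol)) ≈ 10
amide anion: pKₐ(NH₃) ≈ 38
The question asks for worst first, so the sequence is read in increasing leaving-group ability.

amide anion < phenoxide < acetate < brosylate < molecular nitrogen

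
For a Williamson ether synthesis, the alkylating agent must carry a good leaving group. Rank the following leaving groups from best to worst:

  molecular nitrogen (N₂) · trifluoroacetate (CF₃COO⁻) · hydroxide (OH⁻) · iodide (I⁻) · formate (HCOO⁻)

molecular nitrogen (N₂) > iodide (I⁻) > trifluoroacetate (CF₃COO⁻) > formate (HCOO⁻) > hydroxide (OH⁻)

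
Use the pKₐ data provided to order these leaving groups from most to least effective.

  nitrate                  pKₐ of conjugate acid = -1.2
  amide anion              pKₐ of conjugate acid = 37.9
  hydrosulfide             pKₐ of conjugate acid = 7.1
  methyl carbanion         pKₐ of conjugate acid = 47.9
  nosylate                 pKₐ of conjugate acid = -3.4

Lower conjugate-acid pKₐ ⇒ weaker base ⇒ better leaving group.
Sorting by the given values: nosylate (-3.4), nitrate (-1.2), hydrosulfide (7.1), amide anion (37.9), methyl carbanion (47.9).

nosylate > nitrate > hydrosulfide > amide anion > methyl carbanion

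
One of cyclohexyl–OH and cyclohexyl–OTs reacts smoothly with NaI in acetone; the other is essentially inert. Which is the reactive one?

From cyclohexyl–OH the departing group would be OH⁻ (pKₐ(H₂O) ≈ 15.7). Strong base; essentially never leaves without prior activation.
From cyclohexyl–OTs the leaving group is OTs⁻ (pKₐ(p-CH₃C₆H₄SO₃H (TsOH)) ≈ -2.8). Resonance-delocalised arenesulfonate.
(In practice cyclohexyl–OTs is made from cyclohexyl–OH by treatment with TsCl / pyridine, converting the hydroxyl into a tosylate.)

cyclohexyl–OTs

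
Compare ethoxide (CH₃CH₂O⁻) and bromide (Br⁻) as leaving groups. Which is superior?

bromide (Br⁻) is the better leaving group.
pKₐ(HBr) ≈ -9 versus pKₐ(CH₃CH₂OH) ≈ 16: bromide (Br⁻) is the much weaker base.
Weak base; good leaving group.

bromide (Br⁻)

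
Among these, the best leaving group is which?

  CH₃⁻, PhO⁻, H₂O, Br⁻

Br⁻: pKₐ(HBr) ≈ -9
H₂O: pKₐ(H₃O⁺) ≈ -1.7
PhO⁻: pKₐ(C₆H₅OH (phenol)) ≈ 10
CH₃⁻: pKₐ(CH₄) ≈ 48

Br⁻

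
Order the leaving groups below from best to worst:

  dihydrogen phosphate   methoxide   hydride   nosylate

nosylate > dihydrogen phosphate > methoxide > hydride

A good leaving group is a weak base: the lower the pKₐ of its conjugate acid, the more readily it departs.
nosylate: pKₐ(p-O₂NC₆H₄SO₃H) ≈ -3.5
dihydrogen phosphate: pKₐ(H₃PO₄) ≈ 2.1 — moderate base; biological leaving group after further activation
methoxide: pKₐ(CH₃OH) ≈ 15.5 — strong base; alkoxides do not leave unassisted
hydride: pKₐ(H₂) ≈ 36 — extremely strong base; leaves only in special hydride-transfer contexts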